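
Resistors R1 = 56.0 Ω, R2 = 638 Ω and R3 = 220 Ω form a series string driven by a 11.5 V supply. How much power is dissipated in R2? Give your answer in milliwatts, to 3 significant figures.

Since the resistors are in series they all carry the loop current I = V/R_total; the power in any one is I²R.
R_total = 56.0 + 638 + 220 = 914.0 Ω
I = V / R_total = 11.5 / 914.0 = 0.01258 A
P_R2 = I² × R2 = (0.01258)² × 638 = 0.1010 W

101 mW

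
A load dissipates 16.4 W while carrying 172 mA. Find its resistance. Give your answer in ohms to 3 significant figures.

Inverting the appropriate power form: R = P / I².
R = 16.4 / (0.1720)² = 554.4 Ω

554 Ω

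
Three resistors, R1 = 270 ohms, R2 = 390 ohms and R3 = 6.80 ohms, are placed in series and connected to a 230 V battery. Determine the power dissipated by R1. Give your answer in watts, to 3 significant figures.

32.1 W

The current is common to all series resistors; compute it, then apply P = I²R for the target.
R_total = 270 + 390 + 6.80 = 666.8 Ω
I = V / R_total = 230 / 666.8 = 0.3449 A
P_R1 = I² × R1 = (0.3449)² × 270 = 32.12 W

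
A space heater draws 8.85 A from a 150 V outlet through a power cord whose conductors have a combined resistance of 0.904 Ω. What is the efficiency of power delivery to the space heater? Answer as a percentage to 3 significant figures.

94.7 %

The power cord carries the full 8.85 A.
P_line = I² R_line = (8.850)² × 0.904 = 70.80 W
P_source = V I = 150 × 8.850 = 1328 W; P_load = 1257 W
η = P_load / P_source = 1257 / 1328 = 0.9467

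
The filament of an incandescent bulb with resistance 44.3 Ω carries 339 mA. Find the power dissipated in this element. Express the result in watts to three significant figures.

5.09 W

The current through and the resistance of the element are both given; use P = I²R.
P = (0.3390 A)² × 44.3 Ω = 5.091 W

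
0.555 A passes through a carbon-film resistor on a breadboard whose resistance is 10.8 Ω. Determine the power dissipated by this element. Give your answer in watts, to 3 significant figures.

The current through and the resistance of the element are both given; use P = I²R.
P = (0.5550 A)² × 10.8 Ω = 3.327 W

3.33 W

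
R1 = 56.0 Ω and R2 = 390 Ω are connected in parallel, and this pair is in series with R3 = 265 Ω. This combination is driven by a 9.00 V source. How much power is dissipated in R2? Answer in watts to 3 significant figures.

First find R_p for the parallel pair, then treat R_p + R3 as a series loop.
R_p = (56.0×390)/(56.0+390) = 48.97 Ω
R_total = R_p + 265 = 48.97 + 265 = 314.0 Ω
I = V / R_total = 9.00 / 314.0 = 0.02867 A
Voltage across the parallel pair: V_p = I × R_p = 0.02867 × 48.97 = 1.404 V
R2 has V_p across it, so P = V_p²/R2.
P_R2 = (1.404)² / 390 = 0.005052 W

0.00505 W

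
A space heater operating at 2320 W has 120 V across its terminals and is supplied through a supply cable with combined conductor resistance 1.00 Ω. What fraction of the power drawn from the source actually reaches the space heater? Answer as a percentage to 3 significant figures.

I = P / V = 2320 / 120 = 19.33 A through the supply cable.
P_line = I² R_line = (19.33)² × 1.00 = 373.8 W
P_source = P_load + P_line = 2320 + 373.8 = 2694 W
η = P_load / P_source = 2320 / 2694 = 0.8612

86.1 %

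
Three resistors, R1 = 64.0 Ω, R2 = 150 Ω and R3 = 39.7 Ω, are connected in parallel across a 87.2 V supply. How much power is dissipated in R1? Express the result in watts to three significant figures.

Each parallel branch sees the full supply voltage, so P = V²/R applies directly to the target branch.
P_R1 = V² / R1 = (87.2)² / 64.0 Ω = 118.8 W

119 W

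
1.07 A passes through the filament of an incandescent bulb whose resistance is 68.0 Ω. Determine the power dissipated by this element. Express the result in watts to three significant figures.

77.9 W

Current and resistance are given, so P = I²R is the direct form.
P = (1.070 A)² × 68.0 Ω = 77.85 W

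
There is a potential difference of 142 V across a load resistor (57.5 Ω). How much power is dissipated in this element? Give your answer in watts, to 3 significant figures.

With V across and R both known, P = V²/R gives the dissipation directly.
P = (142 V)² / 57.5 Ω = 350.7 W

351 W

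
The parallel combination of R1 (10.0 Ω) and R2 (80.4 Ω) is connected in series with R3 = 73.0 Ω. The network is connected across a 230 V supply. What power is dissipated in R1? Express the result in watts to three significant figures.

62.4 W

Combine R1 and R2 into their parallel equivalent first, reducing the network to two series resistors.
R_p = (10.0×80.4)/(10.0+80.4) = 8.894 Ω
R_total = R_p + 73.0 = 8.894 + 73.0 = 81.89 Ω
I = V / R_total = 230 / 81.89 = 2.809 A
Voltage across the parallel pair: V_p = I × R_p = 2.809 × 8.894 = 24.98 V
R1 has V_p across it, so P = V_p²/R1.
P_R1 = (24.98)² / 10.0 = 62.39 W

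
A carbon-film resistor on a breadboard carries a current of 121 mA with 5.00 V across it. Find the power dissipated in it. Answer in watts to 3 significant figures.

0.605 W

Since both terminal voltage and current are stated, P = V I gives the power in one step.
P = 5.00 V × 0.1210 A = 0.6050 W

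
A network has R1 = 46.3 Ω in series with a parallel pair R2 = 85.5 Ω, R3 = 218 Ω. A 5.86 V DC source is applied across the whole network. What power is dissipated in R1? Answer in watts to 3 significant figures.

0.137 W

Replace R2 and R3 with their parallel equivalent so the circuit becomes R1 in series with R_p.
R_p = (85.5×218)/(85.5+218) = 61.41 Ω
R_total = 46.3 + 61.41 = 107.7 Ω
I = V / R_total = 5.86 / 107.7 = 0.05440 A
R1 carries the full series current, so P = I²R.
P_R1 = (0.05440)² × 46.3 = 0.1370 W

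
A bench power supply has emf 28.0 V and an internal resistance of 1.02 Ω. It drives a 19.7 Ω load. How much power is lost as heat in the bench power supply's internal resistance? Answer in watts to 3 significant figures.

1.86 W

Internal loss is I²r, with I set by the total series resistance r+R.
I = ε / (r + R) = 28.0 / (1.02 + 19.7) = 1.351 A
P_int = I² r = (1.351)² × 1.02 = 1.863 W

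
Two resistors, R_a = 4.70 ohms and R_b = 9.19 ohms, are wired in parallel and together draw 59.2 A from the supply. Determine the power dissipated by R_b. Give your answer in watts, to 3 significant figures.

3690 W

The branches share the same voltage, but only the total current is given — find V from the equivalent resistance first.
1/R_eq = 1/4.70 + 1/9.19 ⇒ R_eq = 3.110 Ω
V = I_total × R_eq = 59.20 × 3.110 = 184.1 V
P_R_b = V² / R_b = (184.1)² / 9.19 = 3688 W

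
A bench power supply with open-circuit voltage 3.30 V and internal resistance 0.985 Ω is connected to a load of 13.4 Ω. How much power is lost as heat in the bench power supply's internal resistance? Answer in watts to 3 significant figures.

r is in series with the load, so it carries the full circuit current — the loss in it is I²r.
I = ε / (r + R) = 3.30 / (0.985 + 13.4) = 0.2294 A
P_int = I² r = (0.2294)² × 0.985 = 0.05184 W

0.0518 W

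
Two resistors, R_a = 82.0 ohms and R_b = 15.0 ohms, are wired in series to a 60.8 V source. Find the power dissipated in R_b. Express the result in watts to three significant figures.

The current is common to all series resistors; compute it, then apply P = I²R for the target.
R_total = 82.0 + 15.0 = 97.00 Ω
I = V / R_total = 60.8 / 97.00 = 0.6268 A
P_R_b = I² × R_b = (0.6268)² × 15.0 = 5.893 W

5.89 W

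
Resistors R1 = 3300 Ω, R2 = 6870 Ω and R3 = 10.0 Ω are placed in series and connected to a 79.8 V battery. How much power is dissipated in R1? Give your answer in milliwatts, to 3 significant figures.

203 mW

Since the resistors are in series they all carry the loop current I = V/R_total; the power in any one is I²R.
R_total = 3300 + 6870 + 10.0 = 10180 Ω
I = V / R_total = 79.8 / 10180 = 0.007839 A
P_R1 = I² × R1 = (0.007839)² × 3300 = 0.2028 W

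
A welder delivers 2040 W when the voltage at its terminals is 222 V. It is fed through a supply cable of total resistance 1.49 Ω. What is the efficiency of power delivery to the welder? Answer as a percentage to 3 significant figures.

94.2 %

I = P / V = 2040 / 222 = 9.189 A through the supply cable.
P_line = I² R_line = (9.189)² × 1.49 = 125.8 W
P_source = P_load + P_line = 2040 + 125.8 = 2166 W
η = P_load / P_source = 2040 / 2166 = 0.9419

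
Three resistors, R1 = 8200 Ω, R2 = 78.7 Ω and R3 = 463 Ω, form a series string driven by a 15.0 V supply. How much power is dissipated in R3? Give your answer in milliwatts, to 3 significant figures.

Series elements share the same current, so find I first, then use P = I²R.
R_total = 8200 + 78.7 + 463 = 8742 Ω
I = V / R_total = 15.0 / 8742 = 0.001716 A
P_R3 = I² × R3 = (0.001716)² × 463 = 0.001363 W

1.36 mW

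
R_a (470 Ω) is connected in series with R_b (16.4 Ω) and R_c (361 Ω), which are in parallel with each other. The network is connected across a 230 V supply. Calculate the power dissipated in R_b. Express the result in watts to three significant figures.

3.37 W

Replace R_b and R_c with their parallel equivalent so the circuit becomes R_a in series with R_p.
R_p = (16.4×361)/(16.4+361) = 15.69 Ω
R_total = 470 + 15.69 = 485.7 Ω
I = V / R_total = 230 / 485.7 = 0.4736 A
Voltage across the parallel pair: V_p = I × R_p = 0.4736 × 15.69 = 7.429 V
With V_p across R_b, its power is V_p²/R_b.
P_R_b = (7.429)² / 16.4 = 3.365 W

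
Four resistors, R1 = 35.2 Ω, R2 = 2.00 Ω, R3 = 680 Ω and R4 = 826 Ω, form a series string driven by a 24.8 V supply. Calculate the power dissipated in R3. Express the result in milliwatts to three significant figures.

Since the resistors are in series they all carry the loop current I = V/R_total; the power in any one is I²R.
R_total = 35.2 + 2.00 + 680 + 826 = 1543 Ω
I = V / R_total = 24.8 / 1543 = 0.01607 A
P_R3 = I² × R3 = (0.01607)² × 680 = 0.1756 W

176 mW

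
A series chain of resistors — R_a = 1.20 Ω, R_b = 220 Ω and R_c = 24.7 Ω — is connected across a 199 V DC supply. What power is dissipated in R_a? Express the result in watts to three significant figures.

The current is common to all series resistors; compute it, then apply P = I²R for the target.
R_total = 1.20 + 220 + 24.7 = 245.9 Ω
I = V / R_total = 199 / 245.9 = 0.8093 A
P_R_a = I² × R_a = (0.8093)² × 1.20 = 0.7859 W

0.786 W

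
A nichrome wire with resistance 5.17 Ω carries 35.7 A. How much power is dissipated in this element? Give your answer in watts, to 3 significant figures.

With I and R stated, P = I²R applies in one step.
P = (35.70 A)² × 5.17 Ω = 6589 W

6590 W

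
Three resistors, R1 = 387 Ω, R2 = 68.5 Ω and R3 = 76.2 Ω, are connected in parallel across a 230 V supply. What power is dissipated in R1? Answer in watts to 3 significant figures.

137 W

Each parallel branch sees the full supply voltage, so P = V²/R applies directly to the target branch.
P_R1 = V² / R1 = (230)² / 387 Ω = 136.7 W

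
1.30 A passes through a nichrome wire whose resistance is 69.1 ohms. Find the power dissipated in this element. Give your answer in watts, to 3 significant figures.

The current through and the resistance of the element are both given; use P = I²R.
P = (1.300 A)² × 69.1 Ω = 116.8 W

117 W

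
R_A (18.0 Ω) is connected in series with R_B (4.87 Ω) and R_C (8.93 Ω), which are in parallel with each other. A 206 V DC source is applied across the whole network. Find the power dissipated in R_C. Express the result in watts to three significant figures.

Reduce the parallel pair to R_p first; the network is then a simple series string.
R_p = (4.87×8.93)/(4.87+8.93) = 3.151 Ω
R_total = 18.0 + 3.151 = 21.15 Ω
I = V / R_total = 206 / 21.15 = 9.739 A
Voltage across the parallel pair: V_p = I × R_p = 9.739 × 3.151 = 30.69 V
R_C is across V_p, so use P = V²/R for that branch.
P_R_C = (30.69)² / 8.93 = 105.5 W

105 W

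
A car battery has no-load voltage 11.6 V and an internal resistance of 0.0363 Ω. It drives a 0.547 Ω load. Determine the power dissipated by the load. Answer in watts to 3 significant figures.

216 W

Find the circuit current first, then P = I²R for the load (series elements share I).
I = ε / (r + R) = 11.6 / (0.0363 + 0.547) = 19.89 A
P_load = I² R = (19.89)² × 0.547 = 216.3 W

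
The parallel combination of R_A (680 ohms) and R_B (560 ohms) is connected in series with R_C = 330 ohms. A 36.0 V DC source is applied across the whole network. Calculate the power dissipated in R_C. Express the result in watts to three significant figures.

1.05 W

First find R_p for the parallel pair, then treat R_p + R_C as a series loop.
R_p = (680×560)/(680+560) = 307.1 Ω
R_total = R_p + 330 = 307.1 + 330 = 637.1 Ω
I = V / R_total = 36.0 / 637.1 = 0.05651 A
R_C is the series element, so its power is I²R.
P_R_C = (0.05651)² × 330 = 1.054 W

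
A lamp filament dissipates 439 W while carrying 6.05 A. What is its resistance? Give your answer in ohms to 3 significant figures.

12.0 Ω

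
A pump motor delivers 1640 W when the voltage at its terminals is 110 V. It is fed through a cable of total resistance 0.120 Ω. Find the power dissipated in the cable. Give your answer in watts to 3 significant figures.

26.7 W

Line loss is just I²R for the cable — we know both I and R_line directly.
I = P / V = 1640 / 110 = 14.91 A through the cable.
P_line = I² R_line = (14.91)² × 0.120 = 26.67 W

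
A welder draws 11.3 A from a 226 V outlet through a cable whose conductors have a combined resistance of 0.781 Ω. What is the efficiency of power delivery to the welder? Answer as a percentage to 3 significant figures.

The cable carries the full 11.3 A.
P_line = I² R_line = (11.30)² × 0.781 = 99.73 W
P_source = V I = 226 × 11.30 = 2554 W; P_load = 2454 W
η = P_load / P_source = 2454 / 2554 = 0.9609

96.1 %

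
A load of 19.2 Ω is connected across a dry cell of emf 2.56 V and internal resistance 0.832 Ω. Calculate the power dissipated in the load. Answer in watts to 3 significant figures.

Load and internal resistance form a series loop — compute the loop current, then the load power via I²R.
I = ε / (r + R) = 2.56 / (0.832 + 19.2) = 0.1278 A
P_load = I² R = (0.1278)² × 19.2 = 0.3136 W

0.314 W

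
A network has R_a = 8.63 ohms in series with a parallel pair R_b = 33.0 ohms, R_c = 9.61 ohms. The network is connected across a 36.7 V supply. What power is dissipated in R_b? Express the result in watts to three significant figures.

Reduce the parallel pair to R_p first; the network is then a simple series string.
R_p = (33.0×9.61)/(33.0+9.61) = 7.443 Ω
R_total = 8.63 + 7.443 = 16.07 Ω
I = V / R_total = 36.7 / 16.07 = 2.283 A
Voltage across the parallel pair: V_p = I × R_p = 2.283 × 7.443 = 16.99 V
R_b is across V_p, so use P = V²/R for that branch.
P_R_b = (16.99)² / 33.0 = 8.752 W

8.75 W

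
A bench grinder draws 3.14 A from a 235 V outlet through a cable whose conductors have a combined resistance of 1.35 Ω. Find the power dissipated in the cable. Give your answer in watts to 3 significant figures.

13.3 W

Only the current and the line resistance are needed for the I²R loss.
The cable carries the full 3.14 A.
P_line = I² R_line = (3.140)² × 1.35 = 13.31 W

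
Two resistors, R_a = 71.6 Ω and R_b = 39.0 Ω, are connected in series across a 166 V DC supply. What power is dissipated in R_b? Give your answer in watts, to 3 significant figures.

The current is common to all series resistors; compute it, then apply P = I²R for the target.
R_total = 71.6 + 39.0 = 110.6 Ω
I = V / R_total = 166 / 110.6 = 1.501 A
P_R_b = I² × R_b = (1.501)² × 39.0 = 87.86 W

87.9 W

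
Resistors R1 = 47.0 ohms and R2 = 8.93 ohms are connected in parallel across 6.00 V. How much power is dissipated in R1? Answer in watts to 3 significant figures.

0.766 W

Each parallel branch sees the full supply voltage, so P = V²/R applies directly to the target branch.
P_R1 = V² / R1 = (6.00)² / 47.0 Ω = 0.7660 W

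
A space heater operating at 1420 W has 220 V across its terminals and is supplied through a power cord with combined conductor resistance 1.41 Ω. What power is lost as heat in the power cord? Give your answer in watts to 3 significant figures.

Line loss is just I²R for the cable — we know both I and R_line directly.
I = P / V = 1420 / 220 = 6.455 A through the power cord.
P_line = I² R_line = (6.455)² × 1.41 = 58.74 W

58.7 W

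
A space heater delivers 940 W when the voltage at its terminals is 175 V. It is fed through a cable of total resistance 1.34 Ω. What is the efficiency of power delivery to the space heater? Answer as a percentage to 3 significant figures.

I = P / V = 940 / 175 = 5.371 A through the cable.
P_line = I² R_line = (5.371)² × 1.34 = 38.66 W
P_source = P_load + P_line = 940.0 + 38.66 = 978.7 W
η = P_load / P_source = 940.0 / 978.7 = 0.9605

96.0 %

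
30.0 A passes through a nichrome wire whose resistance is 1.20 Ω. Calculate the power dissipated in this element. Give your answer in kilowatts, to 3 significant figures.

The current through and the resistance of the element are both given; use P = I²R.
P = (30.00 A)² × 1.20 Ω = 1080 W

1.08 kW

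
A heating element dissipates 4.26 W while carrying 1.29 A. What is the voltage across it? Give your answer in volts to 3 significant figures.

3.30 V

Rearranging the power relation for the two known quantities gives V = P / I.
V = 4.26 / 1.290 = 3.302 V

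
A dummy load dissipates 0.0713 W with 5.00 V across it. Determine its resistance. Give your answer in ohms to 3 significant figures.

351 Ω

Rearranging the power relation for the two known quantities gives R = V² / P.
R = (5.00)² / 0.0713 = 350.6 Ω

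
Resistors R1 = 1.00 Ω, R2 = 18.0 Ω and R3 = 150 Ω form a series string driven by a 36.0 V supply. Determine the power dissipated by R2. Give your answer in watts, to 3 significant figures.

0.817 W

In a series string the same current flows through every resistor — find that current, then P = I²R for the one we want.
R_total = 1.00 + 18.0 + 150 = 169.0 Ω
I = V / R_total = 36.0 / 169.0 = 0.2130 A
P_R2 = I² × R2 = (0.2130)² × 18.0 = 0.8168 W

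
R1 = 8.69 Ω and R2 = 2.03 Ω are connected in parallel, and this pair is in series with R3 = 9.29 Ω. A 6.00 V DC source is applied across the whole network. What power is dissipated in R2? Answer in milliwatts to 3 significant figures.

Collapse the R1‖R2 pair into one equivalent R_p; then R_p and R3 form a series string.
R_p = (8.69×2.03)/(8.69+2.03) = 1.646 Ω
R_total = R_p + 9.29 = 1.646 + 9.29 = 10.94 Ω
I = V / R_total = 6.00 / 10.94 = 0.5487 A
Voltage across the parallel pair: V_p = I × R_p = 0.5487 × 1.646 = 0.9029 V
Use P = V²/R for R2 with V = V_p.
P_R2 = (0.9029)² / 2.03 = 0.4016 W

402 mW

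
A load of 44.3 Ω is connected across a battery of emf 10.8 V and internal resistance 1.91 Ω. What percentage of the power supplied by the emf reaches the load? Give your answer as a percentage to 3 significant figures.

Efficiency is P_load / P_total. With a series r and R sharing the same I, P = I²R for each, so η = R/(R+r).
η = R / (R + r) = 44.3 / (44.3 + 1.91) = 0.9587

95.9 %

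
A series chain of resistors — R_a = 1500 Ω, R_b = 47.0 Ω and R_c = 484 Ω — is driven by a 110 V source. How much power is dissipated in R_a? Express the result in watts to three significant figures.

Since the resistors are in series they all carry the loop current I = V/R_total; the power in any one is I²R.
R_total = 1500 + 47.0 + 484 = 2031 Ω
I = V / R_total = 110 / 2031 = 0.05416 A
P_R_a = I² × R_a = (0.05416)² × 1500 = 4.400 W

4.40 W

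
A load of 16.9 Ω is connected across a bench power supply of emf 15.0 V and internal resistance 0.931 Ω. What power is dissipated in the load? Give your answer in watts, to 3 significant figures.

The internal resistance and the load are in series, so the same I flows through both; get I from ε/(r+R), then I²R for the load.
I = ε / (r + R) = 15.0 / (0.931 + 16.9) = 0.8412 A
P_load = I² R = (0.8412)² × 16.9 = 11.96 W

12.0 W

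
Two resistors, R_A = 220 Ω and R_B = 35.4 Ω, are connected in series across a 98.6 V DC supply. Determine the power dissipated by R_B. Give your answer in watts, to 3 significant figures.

5.28 W

Every series element carries the same I. Get I from the total resistance, then P = I² × R_B.
R_total = 220 + 35.4 = 255.4 Ω
I = V / R_total = 98.6 / 255.4 = 0.3861 A
P_R_B = I² × R_B = (0.3861)² × 35.4 = 5.276 W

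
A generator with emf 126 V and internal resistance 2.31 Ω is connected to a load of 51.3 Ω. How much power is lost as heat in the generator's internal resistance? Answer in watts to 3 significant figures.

r is in series with the load, so it carries the full circuit current — the loss in it is I²r.
I = ε / (r + R) = 126 / (2.31 + 51.3) = 2.350 A
P_int = I² r = (2.350)² × 2.31 = 12.76 W

12.8 W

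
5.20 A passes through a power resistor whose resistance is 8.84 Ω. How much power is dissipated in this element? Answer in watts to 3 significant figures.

Knowing I and R, the power is just I²R — no need to find V first.
P = (5.200 A)² × 8.84 Ω = 239.0 W

239 W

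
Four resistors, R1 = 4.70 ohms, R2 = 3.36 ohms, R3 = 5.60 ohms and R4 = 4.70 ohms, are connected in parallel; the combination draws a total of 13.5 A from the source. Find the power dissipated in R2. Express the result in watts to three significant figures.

66.7 W

The branches share the same voltage, but only the total current is given — find V from the equivalent resistance first.
1/R_eq = 1/4.70 + 1/3.36 + 1/5.60 + 1/4.70 ⇒ R_eq = 1.109 Ω
V = I_total × R_eq = 13.50 × 1.109 = 14.97 V
P_R2 = V² / R2 = (14.97)² / 3.36 = 66.71 W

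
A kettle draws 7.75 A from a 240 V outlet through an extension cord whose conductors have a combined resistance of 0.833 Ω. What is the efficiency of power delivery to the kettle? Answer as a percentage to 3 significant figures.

97.3 %

The extension cord carries the full 7.75 A.
P_line = I² R_line = (7.750)² × 0.833 = 50.03 W
P_source = V I = 240 × 7.750 = 1860 W; P_load = 1810 W
η = P_load / P_source = 1810 / 1860 = 0.9731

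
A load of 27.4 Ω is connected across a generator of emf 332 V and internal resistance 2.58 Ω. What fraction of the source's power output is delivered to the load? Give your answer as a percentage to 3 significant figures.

η = P_load/(P_load+P_int) = I²R/(I²R+I²r) = R/(R+r) — the I² cancels for series elements.
η = R / (R + r) = 27.4 / (27.4 + 2.58) = 0.9139

91.4 %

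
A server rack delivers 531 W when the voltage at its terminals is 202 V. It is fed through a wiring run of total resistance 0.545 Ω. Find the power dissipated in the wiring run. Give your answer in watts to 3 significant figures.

Only the current and the line resistance are needed for the I²R loss.
I = P / V = 531 / 202 = 2.629 A through the wiring run.
P_line = I² R_line = (2.629)² × 0.545 = 3.766 W

3.77 W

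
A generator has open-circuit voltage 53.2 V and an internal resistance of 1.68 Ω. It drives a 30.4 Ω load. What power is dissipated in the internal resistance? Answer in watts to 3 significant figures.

The internal resistance carries the same current as the load; P_int = I²r.
I = ε / (r + R) = 53.2 / (1.68 + 30.4) = 1.658 A
P_int = I² r = (1.658)² × 1.68 = 4.620 W

4.62 W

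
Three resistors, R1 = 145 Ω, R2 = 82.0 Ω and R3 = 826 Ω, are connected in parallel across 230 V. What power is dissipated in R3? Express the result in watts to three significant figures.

Each parallel branch sees the full supply voltage, so P = V²/R applies directly to the target branch.
P_R3 = V² / R3 = (230)² / 826 Ω = 64.04 W

64.0 W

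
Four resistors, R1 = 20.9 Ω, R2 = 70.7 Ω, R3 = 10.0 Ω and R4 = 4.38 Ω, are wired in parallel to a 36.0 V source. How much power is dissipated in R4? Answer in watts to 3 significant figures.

296 W

R4 sits directly across the source, so P = V²/R with V = 36.0 V.
P_R4 = V² / R4 = (36.0)² / 4.38 Ω = 295.9 W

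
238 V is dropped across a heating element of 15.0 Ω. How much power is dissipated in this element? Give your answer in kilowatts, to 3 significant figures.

We know the drop across the element and its resistance — P = V²/R, one step.
P = (238 V)² / 15.0 Ω = 3776 W

3.78 kW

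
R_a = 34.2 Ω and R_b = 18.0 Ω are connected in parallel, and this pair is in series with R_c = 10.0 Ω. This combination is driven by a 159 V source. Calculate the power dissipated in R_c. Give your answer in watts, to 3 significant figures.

532 W

First find R_p for the parallel pair, then treat R_p + R_c as a series loop.
R_p = (34.2×18.0)/(34.2+18.0) = 11.79 Ω
R_total = R_p + 10.0 = 11.79 + 10.0 = 21.79 Ω
I = V / R_total = 159 / 21.79 = 7.296 A
All the supply current flows through R_c; use P = I²R_c.
P_R_c = (7.296)² × 10.0 = 532.3 W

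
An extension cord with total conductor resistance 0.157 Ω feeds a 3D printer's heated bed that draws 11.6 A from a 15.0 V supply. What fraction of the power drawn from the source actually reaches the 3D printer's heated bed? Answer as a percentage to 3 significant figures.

The extension cord carries the full 11.6 A.
P_line = I² R_line = (11.60)² × 0.157 = 21.13 W
P_source = V I = 15.0 × 11.60 = 174.0 W; P_load = 152.9 W
η = P_load / P_source = 152.9 / 174.0 = 0.8786

87.9 %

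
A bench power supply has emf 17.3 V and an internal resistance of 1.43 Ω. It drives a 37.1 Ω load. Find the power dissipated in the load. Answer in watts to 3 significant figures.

7.48 W

The internal resistance and the load are in series, so the same I flows through both; get I from ε/(r+R), then I²R for the load.
I = ε / (r + R) = 17.3 / (1.43 + 37.1) = 0.4490 A
P_load = I² R = (0.4490)² × 37.1 = 7.479 W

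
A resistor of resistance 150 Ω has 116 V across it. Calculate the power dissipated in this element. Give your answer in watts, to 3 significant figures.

Voltage and resistance are given, so P = V²/R is the one-step route.
P = (116 V)² / 150 Ω = 89.71 W

89.7 W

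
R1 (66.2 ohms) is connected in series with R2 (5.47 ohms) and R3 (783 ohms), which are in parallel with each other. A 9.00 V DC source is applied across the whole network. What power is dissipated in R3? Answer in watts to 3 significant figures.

Replace R2 and R3 with their parallel equivalent so the circuit becomes R1 in series with R_p.
R_p = (5.47×783)/(5.47+783) = 5.432 Ω
R_total = 66.2 + 5.432 = 71.63 Ω
I = V / R_total = 9.00 / 71.63 = 0.1256 A
Voltage across the parallel pair: V_p = I × R_p = 0.1256 × 5.432 = 0.6825 V
With V_p across R3, its power is V_p²/R3.
P_R3 = (0.6825)² / 783 = 0.0005949 W

0.000595 W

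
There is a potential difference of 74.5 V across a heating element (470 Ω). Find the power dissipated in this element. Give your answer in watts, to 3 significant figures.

V and R are stated; P = V²/R avoids computing the current.
P = (74.5 V)² / 470 Ω = 11.81 W

11.8 W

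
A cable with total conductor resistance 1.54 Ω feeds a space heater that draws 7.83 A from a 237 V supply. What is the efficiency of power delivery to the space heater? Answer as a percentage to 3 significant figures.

The cable carries the full 7.83 A.
P_line = I² R_line = (7.830)² × 1.54 = 94.42 W
P_source = V I = 237 × 7.830 = 1856 W; P_load = 1761 W
η = P_load / P_source = 1761 / 1856 = 0.9491

94.9 %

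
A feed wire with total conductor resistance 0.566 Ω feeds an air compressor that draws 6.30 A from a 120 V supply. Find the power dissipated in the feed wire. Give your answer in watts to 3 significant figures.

22.5 W

The feed wire is a series resistance carrying the load current; its dissipation is I²R_line.
The feed wire carries the full 6.30 A.
P_line = I² R_line = (6.300)² × 0.566 = 22.46 W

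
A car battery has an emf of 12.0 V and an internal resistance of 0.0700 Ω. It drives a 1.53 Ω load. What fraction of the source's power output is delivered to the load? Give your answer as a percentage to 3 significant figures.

95.6 %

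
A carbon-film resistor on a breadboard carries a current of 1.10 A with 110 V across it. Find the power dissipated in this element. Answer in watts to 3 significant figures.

Since both terminal voltage and current are stated, P = V I gives the power in one step.
P = 110 V × 1.100 A = 121.0 W

121 W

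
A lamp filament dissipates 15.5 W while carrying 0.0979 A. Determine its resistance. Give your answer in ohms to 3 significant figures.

Rearranging the power relation for the two known quantities gives R = P / I².
R = 15.5 / (0.09790)² = 1617 Ω

1620 Ω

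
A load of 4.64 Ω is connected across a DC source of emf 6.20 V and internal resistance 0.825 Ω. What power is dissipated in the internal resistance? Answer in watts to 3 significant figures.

r is in series with the load, so it carries the full circuit current — the loss in it is I²r.
I = ε / (r + R) = 6.20 / (0.825 + 4.64) = 1.134 A
P_int = I² r = (1.134)² × 0.825 = 1.062 W

1.06 W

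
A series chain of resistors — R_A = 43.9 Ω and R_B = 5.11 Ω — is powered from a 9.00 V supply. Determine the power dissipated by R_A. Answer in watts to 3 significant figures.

Every series element carries the same I. Get I from the total resistance, then P = I² × R_A.
R_total = 43.9 + 5.11 = 49.01 Ω
I = V / R_total = 9.00 / 49.01 = 0.1836 A
P_R_A = I² × R_A = (0.1836)² × 43.9 = 1.480 W

1.48 W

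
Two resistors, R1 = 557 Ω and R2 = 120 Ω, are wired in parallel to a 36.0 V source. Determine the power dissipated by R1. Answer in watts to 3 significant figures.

Every branch has 36.0 V across it, so for R1 the power is simply V²/R.
P_R1 = V² / R1 = (36.0)² / 557 Ω = 2.327 W

2.33 W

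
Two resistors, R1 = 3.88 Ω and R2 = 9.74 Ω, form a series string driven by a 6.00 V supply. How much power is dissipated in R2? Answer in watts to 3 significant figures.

In a series string the same current flows through every resistor — find that current, then P = I²R for the one we want.
R_total = 3.88 + 9.74 = 13.62 Ω
I = V / R_total = 6.00 / 13.62 = 0.4405 A
P_R2 = I² × R2 = (0.4405)² × 9.74 = 1.890 W

1.89 W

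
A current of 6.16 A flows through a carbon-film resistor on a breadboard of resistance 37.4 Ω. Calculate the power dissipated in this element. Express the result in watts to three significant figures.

With I and R stated, P = I²R applies in one step.
P = (6.160 A)² × 37.4 Ω = 1419 W

1420 W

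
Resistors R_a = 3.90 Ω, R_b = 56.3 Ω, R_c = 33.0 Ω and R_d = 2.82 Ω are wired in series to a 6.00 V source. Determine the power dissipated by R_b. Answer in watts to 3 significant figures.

In a series string the same current flows through every resistor — find that current, then P = I²R for the one we want.
R_total = 3.90 + 56.3 + 33.0 + 2.82 = 96.02 Ω
I = V / R_total = 6.00 / 96.02 = 0.06249 A
P_R_b = I² × R_b = (0.06249)² × 56.3 = 0.2198 W

0.220 W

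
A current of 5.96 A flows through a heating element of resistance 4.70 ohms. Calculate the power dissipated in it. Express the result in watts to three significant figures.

167 W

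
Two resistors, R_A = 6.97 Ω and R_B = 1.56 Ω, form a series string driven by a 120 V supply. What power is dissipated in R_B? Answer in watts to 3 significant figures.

Series elements share the same current, so find I first, then use P = I²R.
R_total = 6.97 + 1.56 = 8.530 Ω
I = V / R_total = 120 / 8.530 = 14.07 A
P_R_B = I² × R_B = (14.07)² × 1.56 = 308.7 W

309 W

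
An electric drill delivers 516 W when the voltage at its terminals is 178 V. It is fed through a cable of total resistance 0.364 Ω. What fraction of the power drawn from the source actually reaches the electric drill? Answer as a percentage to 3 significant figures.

I = P / V = 516 / 178 = 2.899 A through the cable.
P_line = I² R_line = (2.899)² × 0.364 = 3.059 W
P_source = P_load + P_line = 516.0 + 3.059 = 519.1 W
η = P_load / P_source = 516.0 / 519.1 = 0.9941

99.4 %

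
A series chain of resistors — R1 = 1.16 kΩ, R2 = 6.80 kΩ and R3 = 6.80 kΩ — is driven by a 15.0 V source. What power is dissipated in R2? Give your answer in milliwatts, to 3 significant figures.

7.02 mW

Series elements share the same current, so find I first, then use P = I²R.
R_total = (1.16 + 6.80 + 6.80) kΩ = 14760 Ω
I = V / R_total = 15.0 / 14760 = 0.001016 A
P_R2 = I² × R2 = (0.001016)² × 6800 = 0.007023 W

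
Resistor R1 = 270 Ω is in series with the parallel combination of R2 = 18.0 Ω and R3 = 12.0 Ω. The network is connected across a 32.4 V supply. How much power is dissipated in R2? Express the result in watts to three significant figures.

0.0393 W

Reduce the parallel pair to R_p first; the network is then a simple series string.
R_p = (18.0×12.0)/(18.0+12.0) = 7.200 Ω
R_total = 270 + 7.200 = 277.2 Ω
I = V / R_total = 32.4 / 277.2 = 0.1169 A
Voltage across the parallel pair: V_p = I × R_p = 0.1169 × 7.200 = 0.8416 V
R2 is across V_p, so use P = V²/R for that branch.
P_R2 = (0.8416)² / 18.0 = 0.03935 W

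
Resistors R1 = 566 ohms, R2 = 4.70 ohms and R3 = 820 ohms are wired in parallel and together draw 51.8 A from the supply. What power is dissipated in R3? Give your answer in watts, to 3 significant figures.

70.3 W

Only the total current is stated, so first find the parallel equivalent to get the voltage across the combination.
1/R_eq = 1/566 + 1/4.70 + 1/820 ⇒ R_eq = 4.635 Ω
V = I_total × R_eq = 51.80 × 4.635 = 240.1 V
P_R3 = V² / R3 = (240.1)² / 820 = 70.30 W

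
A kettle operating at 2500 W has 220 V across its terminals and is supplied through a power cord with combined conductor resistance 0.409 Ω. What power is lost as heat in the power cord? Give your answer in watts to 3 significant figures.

The power cord is a series resistance carrying the load current; its dissipation is I²R_line.
I = P / V = 2500 / 220 = 11.36 A through the power cord.
P_line = I² R_line = (11.36)² × 0.409 = 52.82 W

52.8 W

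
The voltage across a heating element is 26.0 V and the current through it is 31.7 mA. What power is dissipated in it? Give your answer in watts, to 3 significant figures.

0.824 W

Both the voltage across and the current through the element are known, so P = V I applies directly.
P = 26.0 V × 0.03170 A = 0.8242 W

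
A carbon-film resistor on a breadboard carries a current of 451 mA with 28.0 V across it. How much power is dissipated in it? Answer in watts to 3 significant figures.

V and I are known directly — P = V I, no intermediate step needed.
P = 28.0 V × 0.4510 A = 12.63 W

12.6 W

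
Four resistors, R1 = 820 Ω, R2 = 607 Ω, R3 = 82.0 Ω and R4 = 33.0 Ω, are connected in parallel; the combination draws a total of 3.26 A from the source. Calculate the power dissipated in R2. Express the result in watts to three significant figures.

We need the common branch voltage; get it from I_total × R_eq, then P = V²/R for the branch.
1/R_eq = 1/820 + 1/607 + 1/82.0 + 1/33.0 ⇒ R_eq = 22.04 Ω
V = I_total × R_eq = 3.260 × 22.04 = 71.86 V
P_R2 = V² / R2 = (71.86)² / 607 = 8.508 W

8.51 W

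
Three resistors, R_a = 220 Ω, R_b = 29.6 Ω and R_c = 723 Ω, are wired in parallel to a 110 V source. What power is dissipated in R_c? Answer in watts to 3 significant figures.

16.7 W

The supply voltage appears across each parallel branch — just use P = V²/R_c.
P_R_c = V² / R_c = (110)² / 723 Ω = 16.74 W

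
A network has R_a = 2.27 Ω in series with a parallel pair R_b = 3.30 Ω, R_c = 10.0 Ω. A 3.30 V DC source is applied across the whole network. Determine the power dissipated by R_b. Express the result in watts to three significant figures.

0.900 W

Replace R_b and R_c with their parallel equivalent so the circuit becomes R_a in series with R_p.
R_p = (3.30×10.0)/(3.30+10.0) = 2.481 Ω
R_total = 2.27 + 2.481 = 4.751 Ω
I = V / R_total = 3.30 / 4.751 = 0.6946 A
Voltage across the parallel pair: V_p = I × R_p = 0.6946 × 2.481 = 1.723 V
With V_p across R_b, its power is V_p²/R_b.
P_R_b = (1.723)² / 3.30 = 0.9000 W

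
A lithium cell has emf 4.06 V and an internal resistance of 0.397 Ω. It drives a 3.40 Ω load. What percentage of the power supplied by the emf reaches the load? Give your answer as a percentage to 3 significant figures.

Both r and R carry the same current, so the power split is just the resistance split: η = R/(R+r).
η = R / (R + r) = 3.40 / (3.40 + 0.397) = 0.8954

89.5 %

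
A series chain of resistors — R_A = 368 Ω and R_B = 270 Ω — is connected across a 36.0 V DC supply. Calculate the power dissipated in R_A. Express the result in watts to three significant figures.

1.17 W

The current is common to all series resistors; compute it, then apply P = I²R for the target.
R_total = 368 + 270 = 638.0 Ω
I = V / R_total = 36.0 / 638.0 = 0.05643 A
P_R_A = I² × R_A = (0.05643)² × 368 = 1.172 W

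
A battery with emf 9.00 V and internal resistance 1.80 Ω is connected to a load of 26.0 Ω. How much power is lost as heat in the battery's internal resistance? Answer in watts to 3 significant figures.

Internal loss is I²r, with I set by the total series resistance r+R.
I = ε / (r + R) = 9.00 / (1.80 + 26.0) = 0.3237 A
P_int = I² r = (0.3237)² × 1.80 = 0.1887 W

0.189 W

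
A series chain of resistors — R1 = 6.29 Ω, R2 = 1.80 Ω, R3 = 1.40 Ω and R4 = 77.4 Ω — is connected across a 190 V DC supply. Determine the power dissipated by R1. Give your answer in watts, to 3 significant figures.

Since the resistors are in series they all carry the loop current I = V/R_total; the power in any one is I²R.
R_total = 6.29 + 1.80 + 1.40 + 77.4 = 86.89 Ω
I = V / R_total = 190 / 86.89 = 2.187 A
P_R1 = I² × R1 = (2.187)² × 6.29 = 30.08 W

30.1 W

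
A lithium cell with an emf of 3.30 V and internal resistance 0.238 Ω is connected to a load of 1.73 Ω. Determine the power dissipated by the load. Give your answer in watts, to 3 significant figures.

Find the circuit current first, then P = I²R for the load (series elements share I).
I = ε / (r + R) = 3.30 / (0.238 + 1.73) = 1.677 A
P_load = I² R = (1.677)² × 1.73 = 4.864 W

4.86 W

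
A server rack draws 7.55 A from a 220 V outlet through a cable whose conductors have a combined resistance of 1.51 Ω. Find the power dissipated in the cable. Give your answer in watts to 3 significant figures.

86.1 W

The cable and load are in series, so the same current flows in both; the loss is I²R_line.
The cable carries the full 7.55 A.
P_line = I² R_line = (7.550)² × 1.51 = 86.07 W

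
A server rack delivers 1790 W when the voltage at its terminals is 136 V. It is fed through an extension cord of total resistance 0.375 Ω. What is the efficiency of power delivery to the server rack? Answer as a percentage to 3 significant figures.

I = P / V = 1790 / 136 = 13.16 A through the extension cord.
P_line = I² R_line = (13.16)² × 0.375 = 64.96 W
P_source = P_load + P_line = 1790 + 64.96 = 1855 W
η = P_load / P_source = 1790 / 1855 = 0.9650

96.5 %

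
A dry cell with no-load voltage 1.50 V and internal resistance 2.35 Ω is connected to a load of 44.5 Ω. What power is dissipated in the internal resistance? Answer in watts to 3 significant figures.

0.00241 W

r is in series with the load, so it carries the full circuit current — the loss in it is I²r.
I = ε / (r + R) = 1.50 / (2.35 + 44.5) = 0.03202 A
P_int = I² r = (0.03202)² × 2.35 = 0.002409 W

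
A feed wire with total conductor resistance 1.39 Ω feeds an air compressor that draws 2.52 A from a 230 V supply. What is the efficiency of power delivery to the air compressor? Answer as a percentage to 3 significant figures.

The feed wire carries the full 2.52 A.
P_line = I² R_line = (2.520)² × 1.39 = 8.827 W
P_source = V I = 230 × 2.520 = 579.6 W; P_load = 570.8 W
η = P_load / P_source = 570.8 / 579.6 = 0.9848

98.5 %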